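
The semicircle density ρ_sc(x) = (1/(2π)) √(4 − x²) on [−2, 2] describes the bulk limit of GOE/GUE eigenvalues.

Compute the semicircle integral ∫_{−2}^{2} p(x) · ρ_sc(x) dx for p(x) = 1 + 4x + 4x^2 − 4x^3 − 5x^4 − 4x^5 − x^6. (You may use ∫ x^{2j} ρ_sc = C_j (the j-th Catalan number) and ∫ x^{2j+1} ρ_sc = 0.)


Write p(x) = Σ a_i x^i, split into monomials and integrate each against ρ_sc separately.
Using ∫ x^{2j} ρ_sc = C_j = (1/(j+1)) C(2j, j) (Catalan numbers) and ∫ x^{2j+1} ρ_sc = 0 (odd monomials vanish by symmetry):
  i = 0 (even): a_0 · C_{0} = 1 · 1 = 1
  i = 1 (odd): ∫ x^1 ρ_sc = 0 (vanishes)
  i = 2 (even): a_2 · C_{1} = 4 · 1 = 4
  i = 3 (odd): ∫ x^3 ρ_sc = 0 (vanishes)
  i = 4 (even): a_4 · C_{2} = -5 · 2 = -10
  i = 5 (odd): ∫ x^5 ρ_sc = 0 (vanishes)
  i = 6 (even): a_6 · C_{3} = -1 · 5 = -5

Summing the contributions: ∫_{−2}^{2} p(x) ρ_sc(x) dx = 1 + 4 + (-10) + (-5) = -10.


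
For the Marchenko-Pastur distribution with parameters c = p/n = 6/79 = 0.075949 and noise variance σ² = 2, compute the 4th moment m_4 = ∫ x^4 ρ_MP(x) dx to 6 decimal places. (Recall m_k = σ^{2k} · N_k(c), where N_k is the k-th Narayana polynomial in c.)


E[X⁴] = σ⁸ (1 + 6c + 6c² + c³) (fourth MP moment). With σ² = 2 (so σ⁸ = 16) and c = 6/79 = 0.075949: E[X⁴] = 16 · (1 + 6·0.075949 + 6·(0.075949)² + (0.075949)³) = 16 · 1.490744.

So E[X^4] = 23.851906.


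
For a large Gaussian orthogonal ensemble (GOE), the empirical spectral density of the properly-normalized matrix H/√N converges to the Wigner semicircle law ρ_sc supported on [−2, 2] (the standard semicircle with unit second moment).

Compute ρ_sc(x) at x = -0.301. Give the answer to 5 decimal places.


ρ_sc(x) = (1/(2π)) √(4 − x²). With x = -0.301:
  4 − x² = 4 − (-0.301)² = 4 − 0.090601 = 3.909399.
  √(4 − x²) = 1.977220.
  1/(2π) = 0.159155.
  ρ_sc(-0.301) = 0.159155 · 1.977220 = 0.314684.

Rounded to 5 decimal places: ρ_sc(-0.301) ≈ 0.31468.


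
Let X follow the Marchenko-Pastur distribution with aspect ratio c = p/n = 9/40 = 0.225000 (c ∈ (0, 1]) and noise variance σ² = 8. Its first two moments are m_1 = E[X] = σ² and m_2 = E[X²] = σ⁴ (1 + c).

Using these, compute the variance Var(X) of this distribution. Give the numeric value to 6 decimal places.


m_1 = E[X] = σ² = 8, so m_1² = 64.
m_2 = E[X²] = σ⁴ (1 + c) = 64 · (1 + 0.225000) = 64 · 1.225000 = 78.400000.
(Note m_2 − m_1² simplifies to c · σ⁴ = 0.225000 · 64.)

Var(X) = m_2 − m_1² = 78.400000 − 64 = 14.400000.


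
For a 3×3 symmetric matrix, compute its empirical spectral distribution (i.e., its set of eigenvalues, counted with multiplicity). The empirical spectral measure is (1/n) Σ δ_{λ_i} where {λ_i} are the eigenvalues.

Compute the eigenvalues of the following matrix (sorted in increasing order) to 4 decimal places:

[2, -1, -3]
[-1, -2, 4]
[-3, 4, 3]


Since M is real symmetric, all three eigenvalues are real; they are the roots of det(λI − M) = λ³ − (tr M) λ² + s λ − det M, where s is the sum of the principal 2×2 minors.
tr M = 2 + (-2) + 3 = 3.
s = (2·(-2) − (-1)²) + (2·3 − (-3)²) + ((-2)·3 − 4²) = -5 + (-3) + (-22) = -30.
det M (expand along row 1) = 2·(-22) − (-1)·9 + (-3)·(-10) = -5.
Characteristic polynomial: λ³ − 3λ² − 30λ + 5 = 0.
Substitute λ = y + (tr M)/3 = y + 1.000000 to remove the quadratic term: y³ + p·y + q = 0 with p = s − (tr M)²/3 = -33.000000 and q = −2(tr M)³/27 + (tr M)·s/3 − det M = -27.000000.
Three real roots ⇒ use the trigonometric (Viète) form: r = 2√(−p/3) = 6.633250, φ = arccos(3q/(p·r)) = arccos(0.370037) = 1.191748 rad.
y_k = r·cos(φ/3 − 2πk/3) for k = 0, 1, 2 gives y = 6.116710, -0.835880, -5.280830.
λ_k = y_k + 1.000000 gives λ = 7.1167, 0.1641, -4.2808 (check: the sum is 3.0000 = tr M).

Eigenvalues sorted in increasing order: [-4.2808, 0.1641, 7.1167].


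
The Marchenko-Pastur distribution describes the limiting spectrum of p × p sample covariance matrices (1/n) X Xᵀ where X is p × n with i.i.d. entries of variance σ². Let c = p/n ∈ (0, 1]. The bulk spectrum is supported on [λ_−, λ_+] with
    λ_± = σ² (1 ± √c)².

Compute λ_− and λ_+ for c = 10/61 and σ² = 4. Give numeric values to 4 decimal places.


c = 10/61 = 0.163934; √c = 0.404888.
λ_− = σ² (1 − √c)² = 4 · (1 − 0.404888)² = 4 · (0.595112)² = 1.416632.
λ_+ = σ² (1 + √c)² = 4 · (1 + 0.404888)² = 4 · (1.404888)² = 7.894843.

Rounded to 4 decimal places: λ_− ≈ 1.4166, λ_+ ≈ 7.8948.


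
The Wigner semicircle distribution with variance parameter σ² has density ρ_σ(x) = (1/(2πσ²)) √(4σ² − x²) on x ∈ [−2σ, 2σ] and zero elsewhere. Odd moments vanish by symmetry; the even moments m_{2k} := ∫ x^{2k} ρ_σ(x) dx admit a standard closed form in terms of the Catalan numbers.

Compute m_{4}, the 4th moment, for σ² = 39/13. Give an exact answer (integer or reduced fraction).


By the scaled semicircle moment identity, m_{2k} = σ^{2k} · C_k with k = 2.
C_2 = (1/(k+1)) · C(2k, k) = (1/3) · C(4, 2) = (1/3) · 6 = 2.
σ^{2k} = (σ²)^k = (39/13)^2 = 9.

Therefore m_{4} = σ^{4} · C_2 = 9 · 2 = 18.


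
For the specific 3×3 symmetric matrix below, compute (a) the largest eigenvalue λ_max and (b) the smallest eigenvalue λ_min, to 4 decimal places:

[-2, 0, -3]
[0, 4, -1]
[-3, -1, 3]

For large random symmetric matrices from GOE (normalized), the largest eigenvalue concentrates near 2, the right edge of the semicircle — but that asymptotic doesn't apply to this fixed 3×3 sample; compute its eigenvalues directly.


Since M is real symmetric, all three eigenvalues are real; they are the roots of det(λI − M) = λ³ − (tr M) λ² + s λ − det M, where s is the sum of the principal 2×2 minors.
tr M = -2 + 4 + 3 = 5.
s = ((-2)·4 − 0²) + ((-2)·3 − (-3)²) + (4·3 − (-1)²) = -8 + (-15) + 11 = -12.
det M (expand along row 1) = (-2)·11 − 0·(-3) + (-3)·12 = -58.
Characteristic polynomial: λ³ − 5λ² − 12λ + 58 = 0.
Substitute λ = y + (tr M)/3 = y + 1.666667 to remove the quadratic term: y³ + p·y + q = 0 with p = s − (tr M)²/3 = -20.333333 and q = −2(tr M)³/27 + (tr M)·s/3 − det M = 28.740741.
Three real roots ⇒ use the trigonometric (Viète) form: r = 2√(−p/3) = 5.206833, φ = arccos(3q/(p·r)) = arccos(-0.814399) = 2.522488 rad.
y_k = r·cos(φ/3 − 2πk/3) for k = 0, 1, 2 gives y = 3.472150, 1.624202, -5.096352.
λ_k = y_k + 1.666667 gives λ = 5.1388, 3.2909, -3.4297 (check: the sum is 5.0000 = tr M).

Hence λ_max = 5.1388 and λ_min = -3.4297.


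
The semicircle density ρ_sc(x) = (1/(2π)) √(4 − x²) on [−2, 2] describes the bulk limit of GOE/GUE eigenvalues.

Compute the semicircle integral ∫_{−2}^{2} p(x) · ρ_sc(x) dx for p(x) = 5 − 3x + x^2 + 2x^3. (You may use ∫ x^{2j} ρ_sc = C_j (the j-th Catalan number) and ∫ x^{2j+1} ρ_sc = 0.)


Write p(x) = Σ a_i x^i, split into monomials and integrate each against ρ_sc separately.
Using ∫ x^{2j} ρ_sc = C_j = (1/(j+1)) C(2j, j) (Catalan numbers) and ∫ x^{2j+1} ρ_sc = 0 (odd monomials vanish by symmetry):
  i = 0 (even): a_0 · C_{0} = 5 · 1 = 5
  i = 1 (odd): ∫ x^1 ρ_sc = 0 (vanishes)
  i = 2 (even): a_2 · C_{1} = 1 · 1 = 1
  i = 3 (odd): ∫ x^3 ρ_sc = 0 (vanishes)

Summing the contributions: ∫_{−2}^{2} p(x) ρ_sc(x) dx = 5 + 1 = 6.


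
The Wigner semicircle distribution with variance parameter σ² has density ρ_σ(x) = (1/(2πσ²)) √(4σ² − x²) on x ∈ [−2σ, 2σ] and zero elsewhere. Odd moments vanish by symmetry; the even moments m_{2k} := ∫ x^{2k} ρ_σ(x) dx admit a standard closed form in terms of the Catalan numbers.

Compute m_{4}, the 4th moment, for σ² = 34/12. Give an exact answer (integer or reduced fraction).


By the scaled semicircle moment identity, m_{2k} = σ^{2k} · C_k with k = 2.
C_2 = (1/(k+1)) · C(2k, k) = (1/3) · C(4, 2) = (1/3) · 6 = 2.
σ^{2k} = (σ²)^k = (34/12)^2 = 289/36.

Therefore m_{4} = σ^{4} · C_2 = (289/36) · 2 = 289/18.


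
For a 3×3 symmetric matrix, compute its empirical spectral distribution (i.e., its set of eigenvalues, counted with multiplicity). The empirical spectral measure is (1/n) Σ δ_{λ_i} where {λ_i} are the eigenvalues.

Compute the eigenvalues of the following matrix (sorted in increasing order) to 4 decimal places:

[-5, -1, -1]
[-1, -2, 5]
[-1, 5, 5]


Since M is real symmetric, all three eigenvalues are real; they are the roots of det(λI − M) = λ³ − (tr M) λ² + s λ − det M, where s is the sum of the principal 2×2 minors.
tr M = -5 + (-2) + 5 = -2.
s = ((-5)·(-2) − (-1)²) + ((-5)·5 − (-1)²) + ((-2)·5 − 5²) = 9 + (-26) + (-35) = -52.
det M (expand along row 1) = (-5)·(-35) − (-1)·0 + (-1)·(-7) = 182.
Characteristic polynomial: λ³ + 2λ² − 52λ − 182 = 0.
Substitute λ = y + (tr M)/3 = y − 0.666667 to remove the quadratic term: y³ + p·y + q = 0 with p = s − (tr M)²/3 = -53.333333 and q = −2(tr M)³/27 + (tr M)·s/3 − det M = -146.740741.
Three real roots ⇒ use the trigonometric (Viète) form: r = 2√(−p/3) = 8.432740, φ = arccos(3q/(p·r)) = arccos(0.978824) = 0.206162 rad.
y_k = r·cos(φ/3 − 2πk/3) for k = 0, 1, 2 gives y = 8.412836, -3.704948, -4.707888.
λ_k = y_k − 0.666667 gives λ = 7.7462, -4.3716, -5.3746 (check: the sum is -2.0000 = tr M).

Eigenvalues sorted in increasing order: [-5.3746, -4.3716, 7.7462].


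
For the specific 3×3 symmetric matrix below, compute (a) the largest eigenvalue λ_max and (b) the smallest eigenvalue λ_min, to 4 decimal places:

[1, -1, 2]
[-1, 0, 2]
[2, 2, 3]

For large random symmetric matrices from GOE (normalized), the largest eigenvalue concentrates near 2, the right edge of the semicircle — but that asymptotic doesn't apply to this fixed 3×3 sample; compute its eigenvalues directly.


Since M is real symmetric, all three eigenvalues are real; they are the roots of det(λI − M) = λ³ − (tr M) λ² + s λ − det M, where s is the sum of the principal 2×2 minors.
tr M = 1 + 0 + 3 = 4.
s = (1·0 − (-1)²) + (1·3 − 2²) + (0·3 − 2²) = -1 + (-1) + (-4) = -6.
det M (expand along row 1) = 1·(-4) − (-1)·(-7) + 2·(-2) = -15.
Characteristic polynomial: λ³ − 4λ² − 6λ + 15 = 0.
Substitute λ = y + (tr M)/3 = y + 1.333333 to remove the quadratic term: y³ + p·y + q = 0 with p = s − (tr M)²/3 = -11.333333 and q = −2(tr M)³/27 + (tr M)·s/3 − det M = 2.259259.
Three real roots ⇒ use the trigonometric (Viète) form: r = 2√(−p/3) = 3.887301, φ = arccos(3q/(p·r)) = arccos(-0.153844) = 1.725254 rad.
y_k = r·cos(φ/3 − 2πk/3) for k = 0, 1, 2 gives y = 3.262014, 0.200053, -3.462067.
λ_k = y_k + 1.333333 gives λ = 4.5953, 1.5334, -2.1287 (check: the sum is 4.0000 = tr M).

Hence λ_max = 4.5953 and λ_min = -2.1287.


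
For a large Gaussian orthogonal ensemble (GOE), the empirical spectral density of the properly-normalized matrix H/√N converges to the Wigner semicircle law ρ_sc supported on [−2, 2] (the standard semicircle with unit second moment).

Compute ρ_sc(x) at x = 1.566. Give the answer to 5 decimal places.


ρ_sc(x) = (1/(2π)) √(4 − x²). With x = 1.566:
  4 − x² = 4 − (1.566)² = 4 − 2.452356 = 1.547644.
  √(4 − x²) = 1.244043.
  1/(2π) = 0.159155.
  ρ_sc(1.566) = 0.159155 · 1.244043 = 0.197996.

Rounded to 5 decimal places: ρ_sc(1.566) ≈ 0.19800.


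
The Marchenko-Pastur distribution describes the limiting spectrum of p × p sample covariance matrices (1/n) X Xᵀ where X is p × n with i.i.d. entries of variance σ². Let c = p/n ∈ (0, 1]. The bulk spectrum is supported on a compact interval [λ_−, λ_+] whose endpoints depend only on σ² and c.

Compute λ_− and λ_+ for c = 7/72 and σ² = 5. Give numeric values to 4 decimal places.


c = 7/72 = 0.097222; √c = 0.311805.
λ_− = σ² (1 − √c)² = 5 · (1 − 0.311805)² = 5 · (0.688195)² = 2.368063.
λ_+ = σ² (1 + √c)² = 5 · (1 + 0.311805)² = 5 · (1.311805)² = 8.604159.

Rounded to 4 decimal places: λ_− ≈ 2.3681, λ_+ ≈ 8.6042.


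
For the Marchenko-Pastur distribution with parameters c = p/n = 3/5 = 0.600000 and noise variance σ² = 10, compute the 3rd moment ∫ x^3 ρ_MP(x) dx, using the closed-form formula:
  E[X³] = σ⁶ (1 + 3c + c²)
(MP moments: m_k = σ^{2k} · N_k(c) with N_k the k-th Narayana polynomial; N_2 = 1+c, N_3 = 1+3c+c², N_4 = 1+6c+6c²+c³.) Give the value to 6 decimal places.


E[X³] = σ⁶ (1 + 3c + c²) (third MP moment). With σ² = 10 (so σ⁶ = 1000) and c = 3/5 = 0.600000: E[X³] = 1000 · (1 + 3·0.600000 + (0.600000)²) = 1000 · 3.160000.

So E[X^3] = 3160.000000.


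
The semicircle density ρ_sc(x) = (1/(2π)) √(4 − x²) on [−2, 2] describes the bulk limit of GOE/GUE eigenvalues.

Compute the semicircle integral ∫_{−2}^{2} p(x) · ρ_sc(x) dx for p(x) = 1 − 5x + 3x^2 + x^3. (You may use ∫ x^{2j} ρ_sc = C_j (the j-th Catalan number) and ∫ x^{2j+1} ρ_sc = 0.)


Write p(x) = Σ a_i x^i, split into monomials and integrate each against ρ_sc separately.
Using ∫ x^{2j} ρ_sc = C_j = (1/(j+1)) C(2j, j) (Catalan numbers) and ∫ x^{2j+1} ρ_sc = 0 (odd monomials vanish by symmetry):
  i = 0 (even): a_0 · C_{0} = 1 · 1 = 1
  i = 1 (odd): ∫ x^1 ρ_sc = 0 (vanishes)
  i = 2 (even): a_2 · C_{1} = 3 · 1 = 3
  i = 3 (odd): ∫ x^3 ρ_sc = 0 (vanishes)

Summing the contributions: ∫_{−2}^{2} p(x) ρ_sc(x) dx = 1 + 3 = 4.


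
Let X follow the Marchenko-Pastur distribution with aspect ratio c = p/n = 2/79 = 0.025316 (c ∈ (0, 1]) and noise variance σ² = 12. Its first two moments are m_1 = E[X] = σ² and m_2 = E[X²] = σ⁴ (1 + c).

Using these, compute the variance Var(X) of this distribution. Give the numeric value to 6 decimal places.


m_1 = E[X] = σ² = 12, so m_1² = 144.
m_2 = E[X²] = σ⁴ (1 + c) = 144 · (1 + 0.025316) = 144 · 1.025316 = 147.645570.
(Note m_2 − m_1² simplifies to c · σ⁴ = 0.025316 · 144.)

Var(X) = m_2 − m_1² = 147.645570 − 144 = 3.645570.


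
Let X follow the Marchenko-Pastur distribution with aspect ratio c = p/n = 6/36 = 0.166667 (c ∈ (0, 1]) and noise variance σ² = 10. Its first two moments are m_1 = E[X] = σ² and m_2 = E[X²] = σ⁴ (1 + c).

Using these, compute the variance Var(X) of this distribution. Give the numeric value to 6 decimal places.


m_1 = E[X] = σ² = 10, so m_1² = 100.
m_2 = E[X²] = σ⁴ (1 + c) = 100 · (1 + 0.166667) = 100 · 1.166667 = 116.666667.
(Note m_2 − m_1² simplifies to c · σ⁴ = 0.166667 · 100.)

Var(X) = m_2 − m_1² = 116.666667 − 100 = 16.666667.


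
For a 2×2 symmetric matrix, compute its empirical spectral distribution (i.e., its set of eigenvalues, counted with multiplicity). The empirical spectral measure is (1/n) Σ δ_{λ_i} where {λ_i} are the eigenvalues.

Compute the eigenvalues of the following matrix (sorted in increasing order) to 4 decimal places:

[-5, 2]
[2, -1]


Since M is real symmetric, both eigenvalues are real; they are the roots of det(λI − M) = λ² − (tr M) λ + det M.
tr M = -5 + (-1) = -6.
det M = (-5)·(-1) − 2² = 5 − 4 = 1.
Characteristic polynomial: λ² + 6λ + 1 = 0.
Discriminant Δ = (tr M)² − 4·det M = 36 − 4 = 32; √Δ = 5.656854.
λ = (tr M ± √Δ)/2 = (-6 ± 5.656854)/2, giving (tr M − √Δ)/2 = -5.8284 and (tr M + √Δ)/2 = -0.1716.

Eigenvalues sorted in increasing order: [-5.8284, -0.1716].


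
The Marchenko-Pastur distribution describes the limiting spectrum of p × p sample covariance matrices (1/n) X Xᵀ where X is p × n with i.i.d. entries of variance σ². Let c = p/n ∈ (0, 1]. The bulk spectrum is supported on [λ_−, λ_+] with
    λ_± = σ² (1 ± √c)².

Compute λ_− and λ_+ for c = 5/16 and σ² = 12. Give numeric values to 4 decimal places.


c = 5/16 = 0.312500; √c = 0.559017.
λ_− = σ² (1 − √c)² = 12 · (1 − 0.559017)² = 12 · (0.440983)² = 2.333592.
λ_+ = σ² (1 + √c)² = 12 · (1 + 0.559017)² = 12 · (1.559017)² = 29.166408.

Rounded to 4 decimal places: λ_− ≈ 2.3336, λ_+ ≈ 29.1664.


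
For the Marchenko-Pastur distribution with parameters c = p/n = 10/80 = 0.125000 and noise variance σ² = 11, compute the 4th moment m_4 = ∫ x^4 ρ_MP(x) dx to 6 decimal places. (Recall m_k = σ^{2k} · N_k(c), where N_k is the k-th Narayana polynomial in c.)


E[X⁴] = σ⁸ (1 + 6c + 6c² + c³) (fourth MP moment). With σ² = 11 (so σ⁸ = 14641) and c = 10/80 = 0.125000: E[X⁴] = 14641 · (1 + 6·0.125000 + 6·(0.125000)² + (0.125000)³) = 14641 · 1.845703.

So E[X^4] = 27022.939453.


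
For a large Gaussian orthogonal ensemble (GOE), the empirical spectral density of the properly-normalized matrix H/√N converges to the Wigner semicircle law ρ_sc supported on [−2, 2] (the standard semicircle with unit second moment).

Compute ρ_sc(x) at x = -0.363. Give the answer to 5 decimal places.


ρ_sc(x) = (1/(2π)) √(4 − x²). With x = -0.363:
  4 − x² = 4 − (-0.363)² = 4 − 0.131769 = 3.868231.
  √(4 − x²) = 1.966782.
  1/(2π) = 0.159155.
  ρ_sc(-0.363) = 0.159155 · 1.966782 = 0.313023.

Rounded to 5 decimal places: ρ_sc(-0.363) ≈ 0.31302.


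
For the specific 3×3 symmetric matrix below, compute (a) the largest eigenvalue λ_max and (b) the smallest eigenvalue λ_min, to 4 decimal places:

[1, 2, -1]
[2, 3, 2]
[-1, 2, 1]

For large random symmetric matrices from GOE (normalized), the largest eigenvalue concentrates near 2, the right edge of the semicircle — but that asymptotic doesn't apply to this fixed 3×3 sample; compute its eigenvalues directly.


Since M is real symmetric, all three eigenvalues are real; they are the roots of det(λI − M) = λ³ − (tr M) λ² + s λ − det M, where s is the sum of the principal 2×2 minors.
tr M = 1 + 3 + 1 = 5.
s = (1·3 − 2²) + (1·1 − (-1)²) + (3·1 − 2²) = -1 + 0 + (-1) = -2.
det M (expand along row 1) = 1·(-1) − 2·4 + (-1)·7 = -16.
Characteristic polynomial: λ³ − 5λ² − 2λ + 16 = 0.
Substitute λ = y + (tr M)/3 = y + 1.666667 to remove the quadratic term: y³ + p·y + q = 0 with p = s − (tr M)²/3 = -10.333333 and q = −2(tr M)³/27 + (tr M)·s/3 − det M = 3.407407.
Three real roots ⇒ use the trigonometric (Viète) form: r = 2√(−p/3) = 3.711843, φ = arccos(3q/(p·r)) = arccos(-0.266511) = 1.840568 rad.
y_k = r·cos(φ/3 − 2πk/3) for k = 0, 1, 2 gives y = 3.034895, 0.333333, -3.368229.
λ_k = y_k + 1.666667 gives λ = 4.7016, 2.0000, -1.7016 (check: the sum is 5.0000 = tr M).

Hence λ_max = 4.7016 and λ_min = -1.7016.


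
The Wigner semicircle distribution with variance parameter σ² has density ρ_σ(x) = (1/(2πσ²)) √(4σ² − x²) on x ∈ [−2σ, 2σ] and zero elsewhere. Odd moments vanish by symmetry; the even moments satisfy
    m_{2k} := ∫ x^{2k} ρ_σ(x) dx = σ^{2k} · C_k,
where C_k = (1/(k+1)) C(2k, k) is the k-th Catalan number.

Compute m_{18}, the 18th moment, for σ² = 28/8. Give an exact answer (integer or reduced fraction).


By the scaled semicircle moment identity, m_{2k} = σ^{2k} · C_k with k = 9.
C_9 = (1/(k+1)) · C(2k, k) = (1/10) · C(18, 9) = (1/10) · 48620 = 4862.
σ^{2k} = (σ²)^k = (28/8)^9 = 40353607/512.

Therefore m_{18} = σ^{18} · C_9 = (40353607/512) · 4862 = 98099618617/256.


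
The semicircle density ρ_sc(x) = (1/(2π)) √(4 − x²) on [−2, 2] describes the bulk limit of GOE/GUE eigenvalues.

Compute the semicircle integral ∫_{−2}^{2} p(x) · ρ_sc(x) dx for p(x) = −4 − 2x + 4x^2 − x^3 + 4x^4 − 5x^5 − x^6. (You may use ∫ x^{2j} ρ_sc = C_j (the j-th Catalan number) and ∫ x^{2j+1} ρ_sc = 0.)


Write p(x) = Σ a_i x^i, split into monomials and integrate each against ρ_sc separately.
Using ∫ x^{2j} ρ_sc = C_j = (1/(j+1)) C(2j, j) (Catalan numbers) and ∫ x^{2j+1} ρ_sc = 0 (odd monomials vanish by symmetry):
  i = 0 (even): a_0 · C_{0} = -4 · 1 = -4
  i = 1 (odd): ∫ x^1 ρ_sc = 0 (vanishes)
  i = 2 (even): a_2 · C_{1} = 4 · 1 = 4
  i = 3 (odd): ∫ x^3 ρ_sc = 0 (vanishes)
  i = 4 (even): a_4 · C_{2} = 4 · 2 = 8
  i = 5 (odd): ∫ x^5 ρ_sc = 0 (vanishes)
  i = 6 (even): a_6 · C_{3} = -1 · 5 = -5

Summing the contributions: ∫_{−2}^{2} p(x) ρ_sc(x) dx = (-4) + 4 + 8 + (-5) = 3.


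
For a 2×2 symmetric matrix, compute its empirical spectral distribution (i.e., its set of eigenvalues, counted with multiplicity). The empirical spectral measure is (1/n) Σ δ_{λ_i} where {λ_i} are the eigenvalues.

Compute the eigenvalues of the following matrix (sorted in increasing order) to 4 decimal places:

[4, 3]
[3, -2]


Since M is real symmetric, both eigenvalues are real; they are the roots of det(λI − M) = λ² − (tr M) λ + det M.
tr M = 4 + (-2) = 2.
det M = 4·(-2) − 3² = -8 − 9 = -17.
Characteristic polynomial: λ² − 2λ − 17 = 0.
Discriminant Δ = (tr M)² − 4·det M = 4 − (-68) = 72; √Δ = 8.485281.
λ = (tr M ± √Δ)/2 = (2 ± 8.485281)/2, giving (tr M − √Δ)/2 = -3.2426 and (tr M + √Δ)/2 = 5.2426.

Eigenvalues sorted in increasing order: [-3.2426, 5.2426].


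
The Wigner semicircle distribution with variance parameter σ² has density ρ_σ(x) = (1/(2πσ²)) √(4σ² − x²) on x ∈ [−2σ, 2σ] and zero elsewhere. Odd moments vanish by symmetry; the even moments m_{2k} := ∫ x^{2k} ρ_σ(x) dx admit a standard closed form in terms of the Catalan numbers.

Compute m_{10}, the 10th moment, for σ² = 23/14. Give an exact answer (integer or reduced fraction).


By the scaled semicircle moment identity, m_{2k} = σ^{2k} · C_k with k = 5.
C_5 = (1/(k+1)) · C(2k, k) = (1/6) · C(10, 5) = (1/6) · 252 = 42.
σ^{2k} = (σ²)^k = (23/14)^5 = 6436343/537824.

Therefore m_{10} = σ^{10} · C_5 = (6436343/537824) · 42 = 19309029/38416.


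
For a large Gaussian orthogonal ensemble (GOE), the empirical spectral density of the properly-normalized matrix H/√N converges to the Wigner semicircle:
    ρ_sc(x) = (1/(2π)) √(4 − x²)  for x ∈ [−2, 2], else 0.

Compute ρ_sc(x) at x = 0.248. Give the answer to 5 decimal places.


ρ_sc(x) = (1/(2π)) √(4 − x²). With x = 0.248:
  4 − x² = 4 − (0.248)² = 4 − 0.061504 = 3.938496.
  √(4 − x²) = 1.984564.
  1/(2π) = 0.159155.
  ρ_sc(0.248) = 0.159155 · 1.984564 = 0.315853.

Rounded to 5 decimal places: ρ_sc(0.248) ≈ 0.31585.


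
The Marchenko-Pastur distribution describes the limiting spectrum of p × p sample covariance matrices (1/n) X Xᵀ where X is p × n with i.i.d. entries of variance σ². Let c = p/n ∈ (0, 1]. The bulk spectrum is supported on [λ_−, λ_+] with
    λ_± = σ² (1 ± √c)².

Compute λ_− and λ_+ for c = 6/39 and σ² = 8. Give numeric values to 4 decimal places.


c = 6/39 = 0.153846; √c = 0.392232.
λ_− = σ² (1 − √c)² = 8 · (1 − 0.392232)² = 8 · (0.607768)² = 2.955053.
λ_+ = σ² (1 + √c)² = 8 · (1 + 0.392232)² = 8 · (1.392232)² = 15.506486.

Rounded to 4 decimal places: λ_− ≈ 2.9551, λ_+ ≈ 15.5065.


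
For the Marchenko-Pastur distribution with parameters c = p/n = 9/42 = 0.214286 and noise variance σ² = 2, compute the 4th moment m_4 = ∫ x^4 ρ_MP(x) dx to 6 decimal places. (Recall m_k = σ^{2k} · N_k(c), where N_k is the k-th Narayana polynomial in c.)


E[X⁴] = σ⁸ (1 + 6c + 6c² + c³) (fourth MP moment). With σ² = 2 (so σ⁸ = 16) and c = 9/42 = 0.214286: E[X⁴] = 16 · (1 + 6·0.214286 + 6·(0.214286)² + (0.214286)³) = 16 · 2.571064.

So E[X^4] = 41.137026.


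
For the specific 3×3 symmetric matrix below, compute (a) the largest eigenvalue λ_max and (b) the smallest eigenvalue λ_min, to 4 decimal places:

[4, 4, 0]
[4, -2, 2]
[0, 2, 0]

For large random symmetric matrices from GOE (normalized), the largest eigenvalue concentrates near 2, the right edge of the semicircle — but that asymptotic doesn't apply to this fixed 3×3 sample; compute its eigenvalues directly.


Since M is real symmetric, all three eigenvalues are real; they are the roots of det(λI − M) = λ³ − (tr M) λ² + s λ − det M, where s is the sum of the principal 2×2 minors.
tr M = 4 + (-2) + 0 = 2.
s = (4·(-2) − 4²) + (4·0 − 0²) + ((-2)·0 − 2²) = -24 + 0 + (-4) = -28.
det M (expand along row 1) = 4·(-4) − 4·0 + 0·8 = -16.
Characteristic polynomial: λ³ − 2λ² − 28λ + 16 = 0.
Substitute λ = y + (tr M)/3 = y + 0.666667 to remove the quadratic term: y³ + p·y + q = 0 with p = s − (tr M)²/3 = -29.333333 and q = −2(tr M)³/27 + (tr M)·s/3 − det M = -3.259259.
Three real roots ⇒ use the trigonometric (Viète) form: r = 2√(−p/3) = 6.253888, φ = arccos(3q/(p·r)) = arccos(0.053300) = 1.517471 rad.
y_k = r·cos(φ/3 − 2πk/3) for k = 0, 1, 2 gives y = 5.470749, -0.111158, -5.359591.
λ_k = y_k + 0.666667 gives λ = 6.1374, 0.5555, -4.6929 (check: the sum is 2.0000 = tr M).

Hence λ_max = 6.1374 and λ_min = -4.6929.


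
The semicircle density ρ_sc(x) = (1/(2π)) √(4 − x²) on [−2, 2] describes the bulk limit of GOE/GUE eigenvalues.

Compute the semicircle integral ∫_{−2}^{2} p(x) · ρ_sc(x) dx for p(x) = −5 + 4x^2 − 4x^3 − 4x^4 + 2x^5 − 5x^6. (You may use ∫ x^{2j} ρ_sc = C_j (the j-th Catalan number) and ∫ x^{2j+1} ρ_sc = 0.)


Write p(x) = Σ a_i x^i, split into monomials and integrate each against ρ_sc separately.
Using ∫ x^{2j} ρ_sc = C_j = (1/(j+1)) C(2j, j) (Catalan numbers) and ∫ x^{2j+1} ρ_sc = 0 (odd monomials vanish by symmetry):
  i = 0 (even): a_0 · C_{0} = -5 · 1 = -5
  i = 2 (even): a_2 · C_{1} = 4 · 1 = 4
  i = 3 (odd): ∫ x^3 ρ_sc = 0 (vanishes)
  i = 4 (even): a_4 · C_{2} = -4 · 2 = -8
  i = 5 (odd): ∫ x^5 ρ_sc = 0 (vanishes)
  i = 6 (even): a_6 · C_{3} = -5 · 5 = -25

Summing the contributions: ∫_{−2}^{2} p(x) ρ_sc(x) dx = (-5) + 4 + (-8) + (-25) = -34.


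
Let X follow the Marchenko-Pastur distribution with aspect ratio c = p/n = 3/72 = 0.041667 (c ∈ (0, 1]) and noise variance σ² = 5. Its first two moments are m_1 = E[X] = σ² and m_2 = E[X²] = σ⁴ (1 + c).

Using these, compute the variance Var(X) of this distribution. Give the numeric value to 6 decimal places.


m_1 = E[X] = σ² = 5, so m_1² = 25.
m_2 = E[X²] = σ⁴ (1 + c) = 25 · (1 + 0.041667) = 25 · 1.041667 = 26.041667.
(Note m_2 − m_1² simplifies to c · σ⁴ = 0.041667 · 25.)

Var(X) = m_2 − m_1² = 26.041667 − 25 = 1.041667.


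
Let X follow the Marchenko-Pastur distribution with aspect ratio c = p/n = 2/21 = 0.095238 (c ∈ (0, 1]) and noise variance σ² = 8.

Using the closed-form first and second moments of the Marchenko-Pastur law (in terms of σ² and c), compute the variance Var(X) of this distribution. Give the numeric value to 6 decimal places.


Recall the MP moments m_1 = E[X] = σ² and m_2 = E[X²] = σ⁴ (1 + c).
m_1 = E[X] = σ² = 8, so m_1² = 64.
m_2 = E[X²] = σ⁴ (1 + c) = 64 · (1 + 0.095238) = 64 · 1.095238 = 70.095238.
(Note m_2 − m_1² simplifies to c · σ⁴ = 0.095238 · 64.)

Var(X) = m_2 − m_1² = 70.095238 − 64 = 6.095238.


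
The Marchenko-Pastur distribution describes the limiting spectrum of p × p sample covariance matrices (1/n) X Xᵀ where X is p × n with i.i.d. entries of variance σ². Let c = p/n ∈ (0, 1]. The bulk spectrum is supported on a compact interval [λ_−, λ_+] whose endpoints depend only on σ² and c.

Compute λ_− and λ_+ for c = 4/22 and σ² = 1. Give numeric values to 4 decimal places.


c = 4/22 = 0.181818; √c = 0.426401.
λ_− = σ² (1 − √c)² = 1 · (1 − 0.426401)² = 1 · (0.573599)² = 0.329015.
λ_+ = σ² (1 + √c)² = 1 · (1 + 0.426401)² = 1 · (1.426401)² = 2.034621.

Rounded to 4 decimal places: λ_− ≈ 0.3290, λ_+ ≈ 2.0346.


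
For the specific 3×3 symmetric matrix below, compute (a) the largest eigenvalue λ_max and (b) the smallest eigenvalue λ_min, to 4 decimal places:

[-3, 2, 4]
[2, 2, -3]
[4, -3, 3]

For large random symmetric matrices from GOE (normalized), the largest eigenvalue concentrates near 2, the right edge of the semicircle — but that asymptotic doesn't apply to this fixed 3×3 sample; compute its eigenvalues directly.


Since M is real symmetric, all three eigenvalues are real; they are the roots of det(λI − M) = λ³ − (tr M) λ² + s λ − det M, where s is the sum of the principal 2×2 minors.
tr M = -3 + 2 + 3 = 2.
s = ((-3)·2 − 2²) + ((-3)·3 − 4²) + (2·3 − (-3)²) = -10 + (-25) + (-3) = -38.
det M (expand along row 1) = (-3)·(-3) − 2·18 + 4·(-14) = -83.
Characteristic polynomial: λ³ − 2λ² − 38λ + 83 = 0.
Substitute λ = y + (tr M)/3 = y + 0.666667 to remove the quadratic term: y³ + p·y + q = 0 with p = s − (tr M)²/3 = -39.333333 and q = −2(tr M)³/27 + (tr M)·s/3 − det M = 57.074074.
Three real roots ⇒ use the trigonometric (Viète) form: r = 2√(−p/3) = 7.241854, φ = arccos(3q/(p·r)) = arccos(-0.601104) = 2.215678 rad.
y_k = r·cos(φ/3 − 2πk/3) for k = 0, 1, 2 gives y = 5.354910, 1.544752, -6.899663.
λ_k = y_k + 0.666667 gives λ = 6.0216, 2.2114, -6.2330 (check: the sum is 2.0000 = tr M).

Hence λ_max = 6.0216 and λ_min = -6.2330.


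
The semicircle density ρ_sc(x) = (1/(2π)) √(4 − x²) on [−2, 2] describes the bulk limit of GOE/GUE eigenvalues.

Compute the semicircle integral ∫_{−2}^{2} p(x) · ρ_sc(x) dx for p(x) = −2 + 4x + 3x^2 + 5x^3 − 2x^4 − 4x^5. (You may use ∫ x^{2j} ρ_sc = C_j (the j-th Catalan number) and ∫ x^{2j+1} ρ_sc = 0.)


Write p(x) = Σ a_i x^i, split into monomials and integrate each against ρ_sc separately.
Using ∫ x^{2j} ρ_sc = C_j = (1/(j+1)) C(2j, j) (Catalan numbers) and ∫ x^{2j+1} ρ_sc = 0 (odd monomials vanish by symmetry):
  i = 0 (even): a_0 · C_{0} = -2 · 1 = -2
  i = 1 (odd): ∫ x^1 ρ_sc = 0 (vanishes)
  i = 2 (even): a_2 · C_{1} = 3 · 1 = 3
  i = 3 (odd): ∫ x^3 ρ_sc = 0 (vanishes)
  i = 4 (even): a_4 · C_{2} = -2 · 2 = -4
  i = 5 (odd): ∫ x^5 ρ_sc = 0 (vanishes)

Summing the contributions: ∫_{−2}^{2} p(x) ρ_sc(x) dx = (-2) + 3 + (-4) = -3.


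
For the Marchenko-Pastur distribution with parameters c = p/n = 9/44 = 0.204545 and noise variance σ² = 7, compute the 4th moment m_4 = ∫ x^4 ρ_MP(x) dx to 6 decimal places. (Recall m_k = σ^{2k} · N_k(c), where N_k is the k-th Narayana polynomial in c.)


E[X⁴] = σ⁸ (1 + 6c + 6c² + c³) (fourth MP moment). With σ² = 7 (so σ⁸ = 2401) and c = 9/44 = 0.204545: E[X⁴] = 2401 · (1 + 6·0.204545 + 6·(0.204545)² + (0.204545)³) = 2401 · 2.486864.

So E[X^4] = 5970.959816.


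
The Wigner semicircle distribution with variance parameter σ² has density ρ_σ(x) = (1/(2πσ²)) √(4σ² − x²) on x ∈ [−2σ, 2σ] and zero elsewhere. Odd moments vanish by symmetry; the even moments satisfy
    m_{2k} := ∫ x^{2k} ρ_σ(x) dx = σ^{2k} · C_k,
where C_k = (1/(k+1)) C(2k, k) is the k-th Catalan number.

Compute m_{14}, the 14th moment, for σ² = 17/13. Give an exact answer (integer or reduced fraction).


By the scaled semicircle moment identity, m_{2k} = σ^{2k} · C_k with k = 7.
C_7 = (1/(k+1)) · C(2k, k) = (1/8) · C(14, 7) = (1/8) · 3432 = 429.
σ^{2k} = (σ²)^k = (17/13)^7 = 410338673/62748517.

Therefore m_{14} = σ^{14} · C_7 = (410338673/62748517) · 429 = 13541176209/4826809.


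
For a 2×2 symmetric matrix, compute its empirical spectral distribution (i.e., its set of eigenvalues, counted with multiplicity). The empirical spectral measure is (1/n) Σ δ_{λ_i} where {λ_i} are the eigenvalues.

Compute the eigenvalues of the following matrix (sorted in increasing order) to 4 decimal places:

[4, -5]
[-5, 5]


Since M is real symmetric, both eigenvalues are real; they are the roots of det(λI − M) = λ² − (tr M) λ + det M.
tr M = 4 + 5 = 9.
det M = 4·5 − (-5)² = 20 − 25 = -5.
Characteristic polynomial: λ² − 9λ − 5 = 0.
Discriminant Δ = (tr M)² − 4·det M = 81 − (-20) = 101; √Δ = 10.049876.
λ = (tr M ± √Δ)/2 = (9 ± 10.049876)/2, giving (tr M − √Δ)/2 = -0.5249 and (tr M + √Δ)/2 = 9.5249.

Eigenvalues sorted in increasing order: [-0.5249, 9.5249].


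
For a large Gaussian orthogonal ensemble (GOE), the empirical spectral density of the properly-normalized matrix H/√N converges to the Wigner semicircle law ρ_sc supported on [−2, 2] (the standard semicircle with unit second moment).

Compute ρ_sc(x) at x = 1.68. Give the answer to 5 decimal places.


ρ_sc(x) = (1/(2π)) √(4 − x²). With x = 1.68:
  4 − x² = 4 − (1.68)² = 4 − 2.822400 = 1.177600.
  √(4 − x²) = 1.085173.
  1/(2π) = 0.159155.
  ρ_sc(1.68) = 0.159155 · 1.085173 = 0.172711.

Rounded to 5 decimal places: ρ_sc(1.68) ≈ 0.17271.


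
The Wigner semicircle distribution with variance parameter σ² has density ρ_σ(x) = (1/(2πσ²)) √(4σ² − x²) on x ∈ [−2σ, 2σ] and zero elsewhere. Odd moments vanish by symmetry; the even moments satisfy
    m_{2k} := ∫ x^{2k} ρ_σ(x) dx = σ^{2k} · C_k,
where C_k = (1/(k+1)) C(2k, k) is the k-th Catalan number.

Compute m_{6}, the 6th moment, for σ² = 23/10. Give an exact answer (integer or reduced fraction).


By the scaled semicircle moment identity, m_{2k} = σ^{2k} · C_k with k = 3.
C_3 = (1/(k+1)) · C(2k, k) = (1/4) · C(6, 3) = (1/4) · 20 = 5.
σ^{2k} = (σ²)^k = (23/10)^3 = 12167/1000.

Therefore m_{6} = σ^{6} · C_3 = (12167/1000) · 5 = 12167/200.


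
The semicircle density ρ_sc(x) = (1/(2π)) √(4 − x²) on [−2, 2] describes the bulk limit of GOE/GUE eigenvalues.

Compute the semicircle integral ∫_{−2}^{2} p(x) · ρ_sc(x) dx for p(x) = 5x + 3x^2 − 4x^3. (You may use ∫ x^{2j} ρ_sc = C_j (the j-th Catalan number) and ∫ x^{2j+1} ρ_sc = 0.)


Write p(x) = Σ a_i x^i, split into monomials and integrate each against ρ_sc separately.
Using ∫ x^{2j} ρ_sc = C_j = (1/(j+1)) C(2j, j) (Catalan numbers) and ∫ x^{2j+1} ρ_sc = 0 (odd monomials vanish by symmetry):
  i = 1 (odd): ∫ x^1 ρ_sc = 0 (vanishes)
  i = 2 (even): a_2 · C_{1} = 3 · 1 = 3
  i = 3 (odd): ∫ x^3 ρ_sc = 0 (vanishes)

Summing the contributions: ∫_{−2}^{2} p(x) ρ_sc(x) dx = 3.


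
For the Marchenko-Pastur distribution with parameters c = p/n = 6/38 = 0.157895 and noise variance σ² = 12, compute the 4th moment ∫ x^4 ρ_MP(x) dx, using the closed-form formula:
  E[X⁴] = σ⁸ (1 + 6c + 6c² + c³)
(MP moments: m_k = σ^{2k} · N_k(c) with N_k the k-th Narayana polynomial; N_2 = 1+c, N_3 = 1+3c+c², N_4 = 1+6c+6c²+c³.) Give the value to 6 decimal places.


E[X⁴] = σ⁸ (1 + 6c + 6c² + c³) (fourth MP moment). With σ² = 12 (so σ⁸ = 20736) and c = 6/38 = 0.157895: E[X⁴] = 20736 · (1 + 6·0.157895 + 6·(0.157895)² + (0.157895)³) = 20736 · 2.100889.

So E[X^4] = 43564.041405.


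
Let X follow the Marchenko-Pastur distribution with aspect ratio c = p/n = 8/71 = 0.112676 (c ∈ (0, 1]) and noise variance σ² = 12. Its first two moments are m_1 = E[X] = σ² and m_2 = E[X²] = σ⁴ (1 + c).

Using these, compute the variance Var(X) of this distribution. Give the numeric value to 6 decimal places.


m_1 = E[X] = σ² = 12, so m_1² = 144.
m_2 = E[X²] = σ⁴ (1 + c) = 144 · (1 + 0.112676) = 144 · 1.112676 = 160.225352.
(Note m_2 − m_1² simplifies to c · σ⁴ = 0.112676 · 144.)

Var(X) = m_2 − m_1² = 160.225352 − 144 = 16.225352.


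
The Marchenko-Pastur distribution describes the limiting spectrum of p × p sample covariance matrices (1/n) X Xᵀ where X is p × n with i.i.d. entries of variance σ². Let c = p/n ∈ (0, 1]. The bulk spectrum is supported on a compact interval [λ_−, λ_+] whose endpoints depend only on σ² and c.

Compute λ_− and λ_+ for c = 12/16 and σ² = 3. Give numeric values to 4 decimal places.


c = 12/16 = 0.750000; √c = 0.866025.
λ_− = σ² (1 − √c)² = 3 · (1 − 0.866025)² = 3 · (0.133975)² = 0.053848.
λ_+ = σ² (1 + √c)² = 3 · (1 + 0.866025)² = 3 · (1.866025)² = 10.446152.

Rounded to 4 decimal places: λ_− ≈ 0.0538, λ_+ ≈ 10.4462.


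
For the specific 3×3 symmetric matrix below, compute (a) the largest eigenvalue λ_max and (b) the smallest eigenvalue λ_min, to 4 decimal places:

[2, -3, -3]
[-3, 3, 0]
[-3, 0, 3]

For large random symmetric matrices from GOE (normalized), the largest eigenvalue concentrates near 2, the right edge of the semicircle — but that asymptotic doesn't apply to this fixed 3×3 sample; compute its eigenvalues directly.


Since M is real symmetric, all three eigenvalues are real; they are the roots of det(λI − M) = λ³ − (tr M) λ² + s λ − det M, where s is the sum of the principal 2×2 minors.
tr M = 2 + 3 + 3 = 8.
s = (2·3 − (-3)²) + (2·3 − (-3)²) + (3·3 − 0²) = -3 + (-3) + 9 = 3.
det M (expand along row 1) = 2·9 − (-3)·(-9) + (-3)·9 = -36.
Characteristic polynomial: λ³ − 8λ² + 3λ + 36 = 0.
Substitute λ = y + (tr M)/3 = y + 2.666667 to remove the quadratic term: y³ + p·y + q = 0 with p = s − (tr M)²/3 = -18.333333 and q = −2(tr M)³/27 + (tr M)·s/3 − det M = 6.074074.
Three real roots ⇒ use the trigonometric (Viète) form: r = 2√(−p/3) = 4.944132, φ = arccos(3q/(p·r)) = arccos(-0.201034) = 1.773210 rad.
y_k = r·cos(φ/3 − 2πk/3) for k = 0, 1, 2 gives y = 4.105335, 0.333333, -4.438669.
λ_k = y_k + 2.666667 gives λ = 6.7720, 3.0000, -1.7720 (check: the sum is 8.0000 = tr M).

Hence λ_max = 6.7720 and λ_min = -1.7720.


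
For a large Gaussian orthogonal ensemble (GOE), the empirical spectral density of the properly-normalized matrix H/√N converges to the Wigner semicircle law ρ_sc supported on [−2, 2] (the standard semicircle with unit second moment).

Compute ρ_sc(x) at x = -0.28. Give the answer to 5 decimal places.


ρ_sc(x) = (1/(2π)) √(4 − x²). With x = -0.28:
  4 − x² = 4 − (-0.28)² = 4 − 0.078400 = 3.921600.
  √(4 − x²) = 1.980303.
  1/(2π) = 0.159155.
  ρ_sc(-0.28) = 0.159155 · 1.980303 = 0.315175.

Rounded to 5 decimal places: ρ_sc(-0.28) ≈ 0.31518.


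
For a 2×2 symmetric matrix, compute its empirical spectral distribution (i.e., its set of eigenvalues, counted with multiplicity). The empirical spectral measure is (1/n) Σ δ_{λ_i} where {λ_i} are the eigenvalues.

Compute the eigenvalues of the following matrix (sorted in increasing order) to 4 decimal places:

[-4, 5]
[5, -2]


Since M is real symmetric, both eigenvalues are real; they are the roots of det(λI − M) = λ² − (tr M) λ + det M.
tr M = -4 + (-2) = -6.
det M = (-4)·(-2) − 5² = 8 − 25 = -17.
Characteristic polynomial: λ² + 6λ − 17 = 0.
Discriminant Δ = (tr M)² − 4·det M = 36 − (-68) = 104; √Δ = 10.198039.
λ = (tr M ± √Δ)/2 = (-6 ± 10.198039)/2, giving (tr M − √Δ)/2 = -8.0990 and (tr M + √Δ)/2 = 2.0990.

Eigenvalues sorted in increasing order: [-8.0990, 2.0990].


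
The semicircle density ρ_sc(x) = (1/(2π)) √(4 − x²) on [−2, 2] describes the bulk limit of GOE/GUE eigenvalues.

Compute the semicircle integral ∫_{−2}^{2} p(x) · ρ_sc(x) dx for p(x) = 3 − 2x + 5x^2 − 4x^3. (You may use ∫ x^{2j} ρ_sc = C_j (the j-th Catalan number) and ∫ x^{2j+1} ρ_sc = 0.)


Write p(x) = Σ a_i x^i, split into monomials and integrate each against ρ_sc separately.
Using ∫ x^{2j} ρ_sc = C_j = (1/(j+1)) C(2j, j) (Catalan numbers) and ∫ x^{2j+1} ρ_sc = 0 (odd monomials vanish by symmetry):
  i = 0 (even): a_0 · C_{0} = 3 · 1 = 3
  i = 1 (odd): ∫ x^1 ρ_sc = 0 (vanishes)
  i = 2 (even): a_2 · C_{1} = 5 · 1 = 5
  i = 3 (odd): ∫ x^3 ρ_sc = 0 (vanishes)

Summing the contributions: ∫_{−2}^{2} p(x) ρ_sc(x) dx = 3 + 5 = 8.


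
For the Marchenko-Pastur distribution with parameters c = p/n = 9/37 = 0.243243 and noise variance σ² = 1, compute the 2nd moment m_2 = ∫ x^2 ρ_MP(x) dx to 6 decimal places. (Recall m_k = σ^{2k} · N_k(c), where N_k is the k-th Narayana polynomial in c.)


E[X²] = σ⁴ (1 + c) (second MP moment). With σ² = 1 (so σ⁴ = 1) and c = 9/37 = 0.243243: E[X²] = 1 · (1 + 0.243243) = 1 · 1.243243.

So E[X^2] = 1.243243.


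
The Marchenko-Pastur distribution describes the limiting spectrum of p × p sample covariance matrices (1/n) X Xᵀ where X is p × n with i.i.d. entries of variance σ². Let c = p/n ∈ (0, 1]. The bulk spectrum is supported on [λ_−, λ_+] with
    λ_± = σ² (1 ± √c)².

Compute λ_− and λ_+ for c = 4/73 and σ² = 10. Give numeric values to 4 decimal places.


c = 4/73 = 0.054795; √c = 0.234082.
λ_− = σ² (1 − √c)² = 10 · (1 − 0.234082)² = 10 · (0.765918)² = 5.866299.
λ_+ = σ² (1 + √c)² = 10 · (1 + 0.234082)² = 10 · (1.234082)² = 15.229591.

Rounded to 4 decimal places: λ_− ≈ 5.8663, λ_+ ≈ 15.2296.
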